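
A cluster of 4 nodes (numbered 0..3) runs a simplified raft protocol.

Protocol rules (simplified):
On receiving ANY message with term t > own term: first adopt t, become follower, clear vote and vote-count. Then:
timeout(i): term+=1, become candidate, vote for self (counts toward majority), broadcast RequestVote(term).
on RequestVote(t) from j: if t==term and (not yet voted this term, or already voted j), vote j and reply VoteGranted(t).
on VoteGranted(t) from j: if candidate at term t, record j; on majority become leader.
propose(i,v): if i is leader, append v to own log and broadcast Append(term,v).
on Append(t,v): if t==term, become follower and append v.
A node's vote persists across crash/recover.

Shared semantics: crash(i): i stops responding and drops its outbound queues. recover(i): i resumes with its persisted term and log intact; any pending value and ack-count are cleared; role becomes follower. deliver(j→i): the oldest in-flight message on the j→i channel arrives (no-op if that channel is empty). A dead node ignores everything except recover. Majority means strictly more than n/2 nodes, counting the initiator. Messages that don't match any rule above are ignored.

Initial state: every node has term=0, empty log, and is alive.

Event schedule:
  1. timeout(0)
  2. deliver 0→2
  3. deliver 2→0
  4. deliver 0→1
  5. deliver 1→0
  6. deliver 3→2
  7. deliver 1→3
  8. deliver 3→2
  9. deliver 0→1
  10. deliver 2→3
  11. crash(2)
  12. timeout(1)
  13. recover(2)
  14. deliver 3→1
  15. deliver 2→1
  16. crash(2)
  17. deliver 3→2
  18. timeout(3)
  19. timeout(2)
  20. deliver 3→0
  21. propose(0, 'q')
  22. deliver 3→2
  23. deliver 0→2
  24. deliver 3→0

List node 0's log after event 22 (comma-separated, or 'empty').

after 1 — timeout(0): n0:cand/t1/[-]
after 2 — deliver 0→2: n2:foll/t1/[-]
after 3 — deliver 2→0: ·
after 4 — deliver 0→1: n1:foll/t1/[-]
after 5 — deliver 1→0: n0:lead/t1/[-]
after 6 — deliver 3→2: ·
after 7 — deliver 1→3: ·
after 8 — deliver 3→2: ·
after 9 — deliver 0→1: ·
after 10 — deliver 2→3: ·
after 11 — crash(2): n2:✗foll/t1/[-]
after 12 — timeout(1): n1:cand/t2/[-]
after 13 — recover(2): n2:foll/t1/[-]
after 14 — deliver 3→1: ·
after 15 — deliver 2→1: ·
after 16 — crash(2): n2:✗foll/t1/[-]
after 17 — deliver 3→2: ·
after 18 — timeout(3): n3:cand/t1/[-]
after 19 — timeout(2): ·
after 20 — deliver 3→0: ·
after 21 — propose(0,'q'): n0:lead/t1/[q]
after 22 — deliver 3→2: ·

q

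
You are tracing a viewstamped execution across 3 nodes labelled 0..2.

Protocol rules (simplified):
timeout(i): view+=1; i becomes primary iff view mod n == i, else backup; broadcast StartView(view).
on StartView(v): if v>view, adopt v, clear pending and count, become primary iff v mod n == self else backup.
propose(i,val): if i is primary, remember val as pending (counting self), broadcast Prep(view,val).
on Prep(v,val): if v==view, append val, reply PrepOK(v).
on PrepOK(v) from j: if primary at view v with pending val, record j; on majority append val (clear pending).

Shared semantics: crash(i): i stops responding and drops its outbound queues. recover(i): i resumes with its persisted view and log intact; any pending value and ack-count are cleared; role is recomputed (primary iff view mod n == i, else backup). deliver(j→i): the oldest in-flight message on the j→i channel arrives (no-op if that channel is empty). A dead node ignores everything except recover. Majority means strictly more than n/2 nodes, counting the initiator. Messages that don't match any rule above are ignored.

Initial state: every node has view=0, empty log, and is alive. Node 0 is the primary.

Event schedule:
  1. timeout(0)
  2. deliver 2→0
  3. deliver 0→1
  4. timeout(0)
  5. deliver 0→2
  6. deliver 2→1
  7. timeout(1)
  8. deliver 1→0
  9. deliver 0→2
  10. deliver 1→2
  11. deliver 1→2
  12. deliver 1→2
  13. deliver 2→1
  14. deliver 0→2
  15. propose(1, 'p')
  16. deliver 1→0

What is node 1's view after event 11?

2

e1 timeout(0): 0[back,v=1,-]
e2 deliver 2→0: ·
e3 deliver 0→1: 1[prim,v=1,-]
e4 timeout(0): 0[back,v=2,-]
e5 deliver 0→2: 2[back,v=1,-]
e6 deliver 2→1: ·
e7 timeout(1): 1[back,v=2,-]
e8 deliver 1→0: ·
e9 deliver 0→2: 2[prim,v=2,-]
e10 deliver 1→2: ·
e11 deliver 1→2: ·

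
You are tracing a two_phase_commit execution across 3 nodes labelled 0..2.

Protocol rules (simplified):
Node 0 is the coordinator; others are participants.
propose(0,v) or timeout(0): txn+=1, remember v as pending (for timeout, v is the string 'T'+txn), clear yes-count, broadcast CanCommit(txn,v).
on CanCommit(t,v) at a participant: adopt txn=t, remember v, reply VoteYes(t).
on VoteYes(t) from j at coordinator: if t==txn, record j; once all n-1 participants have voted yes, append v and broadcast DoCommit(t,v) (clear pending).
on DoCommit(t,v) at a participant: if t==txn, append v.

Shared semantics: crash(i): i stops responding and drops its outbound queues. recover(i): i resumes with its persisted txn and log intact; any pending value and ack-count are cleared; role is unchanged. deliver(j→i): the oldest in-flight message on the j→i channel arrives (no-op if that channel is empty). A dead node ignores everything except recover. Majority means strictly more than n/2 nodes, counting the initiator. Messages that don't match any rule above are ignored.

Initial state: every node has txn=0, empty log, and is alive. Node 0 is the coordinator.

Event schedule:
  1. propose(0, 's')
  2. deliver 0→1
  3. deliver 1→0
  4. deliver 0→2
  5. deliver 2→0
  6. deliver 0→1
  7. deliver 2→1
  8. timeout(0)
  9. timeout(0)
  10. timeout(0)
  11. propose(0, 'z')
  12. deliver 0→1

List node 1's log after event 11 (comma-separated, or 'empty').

s

step 1 propose(0,'s'): 0={coor,t=1,log=-}
step 2 deliver 0→1: 1={part,t=1,log=-}
step 3 deliver 1→0: —
step 4 deliver 0→2: 2={part,t=1,log=-}
step 5 deliver 2→0: 0={coor,t=1,log=s}
step 6 deliver 0→1: 1={part,t=1,log=s}
step 7 deliver 2→1: —
step 8 timeout(0): 0={coor,t=2,log=s}
step 9 timeout(0): 0={coor,t=3,log=s}
step 10 timeout(0): 0={coor,t=4,log=s}
step 11 propose(0,'z'): 0={coor,t=5,log=s}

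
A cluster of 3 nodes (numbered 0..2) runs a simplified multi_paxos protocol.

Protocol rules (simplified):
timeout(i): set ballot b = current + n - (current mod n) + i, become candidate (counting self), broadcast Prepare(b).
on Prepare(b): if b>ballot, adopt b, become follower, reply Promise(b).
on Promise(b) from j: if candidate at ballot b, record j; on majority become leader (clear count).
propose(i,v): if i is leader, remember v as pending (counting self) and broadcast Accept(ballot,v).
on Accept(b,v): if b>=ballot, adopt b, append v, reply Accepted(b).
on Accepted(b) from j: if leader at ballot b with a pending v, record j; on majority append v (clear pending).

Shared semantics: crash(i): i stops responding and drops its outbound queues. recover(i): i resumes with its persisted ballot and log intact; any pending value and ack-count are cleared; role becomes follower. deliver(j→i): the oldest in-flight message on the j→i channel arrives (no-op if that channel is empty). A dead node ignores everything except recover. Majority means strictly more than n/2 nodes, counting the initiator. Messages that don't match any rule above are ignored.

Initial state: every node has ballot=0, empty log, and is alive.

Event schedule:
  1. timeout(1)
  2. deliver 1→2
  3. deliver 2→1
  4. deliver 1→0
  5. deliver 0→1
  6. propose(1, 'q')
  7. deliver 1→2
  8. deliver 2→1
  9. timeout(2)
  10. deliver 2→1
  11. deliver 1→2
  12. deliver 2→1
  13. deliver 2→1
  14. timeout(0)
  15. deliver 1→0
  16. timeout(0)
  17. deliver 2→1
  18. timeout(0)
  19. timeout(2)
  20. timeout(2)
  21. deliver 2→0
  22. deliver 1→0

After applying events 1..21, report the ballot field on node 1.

8

after 1 — timeout(1): n1:cand/b4/[-]
after 2 — deliver 1→2: n2:foll/b4/[-]
after 3 — deliver 2→1: n1:lead/b4/[-]
after 4 — deliver 1→0: n0:foll/b4/[-]
after 5 — deliver 0→1: ·
after 6 — propose(1,'q'): ·
after 7 — deliver 1→2: n2:foll/b4/[q]
after 8 — deliver 2→1: n1:lead/b4/[q]
after 9 — timeout(2): n2:cand/b8/[q]
after 10 — deliver 2→1: n1:foll/b8/[q]
after 11 — deliver 1→2: n2:lead/b8/[q]
after 12 — deliver 2→1: ·
after 13 — deliver 2→1: ·
after 14 — timeout(0): n0:cand/b6/[-]
after 15 — deliver 1→0: ·
after 16 — timeout(0): n0:cand/b9/[-]
after 17 — deliver 2→1: ·
after 18 — timeout(0): n0:cand/b12/[-]
after 19 — timeout(2): n2:cand/b11/[q]
after 20 — timeout(2): n2:cand/b14/[q]
after 21 — deliver 2→0: ·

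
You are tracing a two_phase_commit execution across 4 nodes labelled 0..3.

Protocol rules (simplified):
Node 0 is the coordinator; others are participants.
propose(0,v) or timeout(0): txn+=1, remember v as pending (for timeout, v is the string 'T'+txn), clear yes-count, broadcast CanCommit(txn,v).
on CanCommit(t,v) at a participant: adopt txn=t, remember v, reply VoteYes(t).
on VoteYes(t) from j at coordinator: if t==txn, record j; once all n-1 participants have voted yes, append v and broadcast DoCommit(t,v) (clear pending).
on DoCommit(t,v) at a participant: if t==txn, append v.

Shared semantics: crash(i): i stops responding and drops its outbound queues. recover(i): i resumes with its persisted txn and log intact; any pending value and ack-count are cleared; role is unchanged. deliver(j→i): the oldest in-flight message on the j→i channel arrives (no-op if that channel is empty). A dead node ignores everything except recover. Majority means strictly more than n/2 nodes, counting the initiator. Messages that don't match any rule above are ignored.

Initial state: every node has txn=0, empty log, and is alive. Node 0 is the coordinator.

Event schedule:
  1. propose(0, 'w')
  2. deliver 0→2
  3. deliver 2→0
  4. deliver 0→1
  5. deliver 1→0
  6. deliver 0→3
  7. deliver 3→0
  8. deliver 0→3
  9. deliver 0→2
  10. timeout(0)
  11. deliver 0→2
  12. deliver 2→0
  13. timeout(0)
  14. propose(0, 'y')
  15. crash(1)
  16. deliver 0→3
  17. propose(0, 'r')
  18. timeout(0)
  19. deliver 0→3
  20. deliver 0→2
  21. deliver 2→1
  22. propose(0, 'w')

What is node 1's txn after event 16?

1

after 1 — propose(0,'w'): n0:coor/t1/[-]
after 2 — deliver 0→2: n2:part/t1/[-]
after 3 — deliver 2→0: ·
after 4 — deliver 0→1: n1:part/t1/[-]
after 5 — deliver 1→0: ·
after 6 — deliver 0→3: n3:part/t1/[-]
after 7 — deliver 3→0: n0:coor/t1/[w]
after 8 — deliver 0→3: n3:part/t1/[w]
after 9 — deliver 0→2: n2:part/t1/[w]
after 10 — timeout(0): n0:coor/t2/[w]
after 11 — deliver 0→2: n2:part/t2/[w]
after 12 — deliver 2→0: ·
after 13 — timeout(0): n0:coor/t3/[w]
after 14 — propose(0,'y'): n0:coor/t4/[w]
after 15 — crash(1): n1:✗part/t1/[-]
after 16 — deliver 0→3: n3:part/t2/[w]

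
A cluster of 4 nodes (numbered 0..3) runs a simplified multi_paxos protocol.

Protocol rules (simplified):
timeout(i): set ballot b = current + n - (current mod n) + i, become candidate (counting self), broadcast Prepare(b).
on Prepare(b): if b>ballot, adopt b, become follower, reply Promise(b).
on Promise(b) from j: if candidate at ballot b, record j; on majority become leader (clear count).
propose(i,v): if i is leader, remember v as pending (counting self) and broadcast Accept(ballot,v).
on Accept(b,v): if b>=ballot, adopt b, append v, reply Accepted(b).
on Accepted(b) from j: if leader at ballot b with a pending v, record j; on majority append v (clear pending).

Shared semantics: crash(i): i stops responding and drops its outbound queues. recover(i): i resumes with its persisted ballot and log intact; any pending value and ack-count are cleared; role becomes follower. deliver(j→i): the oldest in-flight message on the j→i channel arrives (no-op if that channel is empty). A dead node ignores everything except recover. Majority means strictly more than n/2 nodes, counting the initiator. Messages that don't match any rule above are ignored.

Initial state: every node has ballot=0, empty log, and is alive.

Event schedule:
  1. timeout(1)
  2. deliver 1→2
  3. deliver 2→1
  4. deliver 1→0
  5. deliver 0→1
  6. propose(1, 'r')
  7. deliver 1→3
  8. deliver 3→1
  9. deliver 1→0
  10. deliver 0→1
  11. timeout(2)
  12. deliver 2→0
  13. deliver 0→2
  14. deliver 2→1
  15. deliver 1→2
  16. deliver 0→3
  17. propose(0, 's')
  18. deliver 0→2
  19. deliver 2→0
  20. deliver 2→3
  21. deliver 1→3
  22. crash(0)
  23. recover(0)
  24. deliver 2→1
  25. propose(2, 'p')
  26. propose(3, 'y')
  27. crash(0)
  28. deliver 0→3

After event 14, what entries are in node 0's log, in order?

[1] timeout(1) → N1(cand b5 [-])
[2] deliver 1→2 → N2(foll b5 [-])
[3] deliver 2→1 → ∅
[4] deliver 1→0 → N0(foll b5 [-])
[5] deliver 0→1 → N1(lead b5 [-])
[6] propose(1,'r') → ∅
[7] deliver 1→3 → N3(foll b5 [-])
[8] deliver 3→1 → ∅
[9] deliver 1→0 → N0(foll b5 [r])
[10] deliver 0→1 → ∅
[11] timeout(2) → N2(cand b10 [-])
[12] deliver 2→0 → N0(foll b10 [r])
[13] deliver 0→2 → ∅
[14] deliver 2→1 → N1(foll b10 [-])

r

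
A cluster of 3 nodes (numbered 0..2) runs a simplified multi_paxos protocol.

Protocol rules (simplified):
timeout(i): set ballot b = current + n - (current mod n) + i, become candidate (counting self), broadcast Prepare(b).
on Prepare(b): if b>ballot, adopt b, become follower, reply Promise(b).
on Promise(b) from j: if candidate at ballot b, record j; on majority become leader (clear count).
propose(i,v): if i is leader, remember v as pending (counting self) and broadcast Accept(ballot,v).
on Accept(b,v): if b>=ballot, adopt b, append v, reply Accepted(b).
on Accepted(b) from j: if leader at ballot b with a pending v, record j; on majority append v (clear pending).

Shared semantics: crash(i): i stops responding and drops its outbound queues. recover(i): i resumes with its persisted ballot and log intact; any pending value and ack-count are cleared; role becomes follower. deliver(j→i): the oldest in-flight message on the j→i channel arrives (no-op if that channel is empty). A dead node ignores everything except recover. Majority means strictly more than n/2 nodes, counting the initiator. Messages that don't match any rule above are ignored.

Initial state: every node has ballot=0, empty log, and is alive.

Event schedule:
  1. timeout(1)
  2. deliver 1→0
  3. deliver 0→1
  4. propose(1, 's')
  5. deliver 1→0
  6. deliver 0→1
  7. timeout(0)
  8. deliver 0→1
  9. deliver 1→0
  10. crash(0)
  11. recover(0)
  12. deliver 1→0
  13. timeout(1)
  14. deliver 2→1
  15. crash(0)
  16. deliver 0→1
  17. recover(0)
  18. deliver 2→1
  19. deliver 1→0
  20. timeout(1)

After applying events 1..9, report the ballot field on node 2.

0

1. timeout(1):  <1:cand b4 ->
2. deliver 1→0:  <0:foll b4 ->
3. deliver 0→1:  <1:lead b4 ->
4. propose(1,'s'):  nop
5. deliver 1→0:  <0:foll b4 s>
6. deliver 0→1:  <1:lead b4 s>
7. timeout(0):  <0:cand b6 s>
8. deliver 0→1:  <1:foll b6 s>
9. deliver 1→0:  <0:lead b6 s>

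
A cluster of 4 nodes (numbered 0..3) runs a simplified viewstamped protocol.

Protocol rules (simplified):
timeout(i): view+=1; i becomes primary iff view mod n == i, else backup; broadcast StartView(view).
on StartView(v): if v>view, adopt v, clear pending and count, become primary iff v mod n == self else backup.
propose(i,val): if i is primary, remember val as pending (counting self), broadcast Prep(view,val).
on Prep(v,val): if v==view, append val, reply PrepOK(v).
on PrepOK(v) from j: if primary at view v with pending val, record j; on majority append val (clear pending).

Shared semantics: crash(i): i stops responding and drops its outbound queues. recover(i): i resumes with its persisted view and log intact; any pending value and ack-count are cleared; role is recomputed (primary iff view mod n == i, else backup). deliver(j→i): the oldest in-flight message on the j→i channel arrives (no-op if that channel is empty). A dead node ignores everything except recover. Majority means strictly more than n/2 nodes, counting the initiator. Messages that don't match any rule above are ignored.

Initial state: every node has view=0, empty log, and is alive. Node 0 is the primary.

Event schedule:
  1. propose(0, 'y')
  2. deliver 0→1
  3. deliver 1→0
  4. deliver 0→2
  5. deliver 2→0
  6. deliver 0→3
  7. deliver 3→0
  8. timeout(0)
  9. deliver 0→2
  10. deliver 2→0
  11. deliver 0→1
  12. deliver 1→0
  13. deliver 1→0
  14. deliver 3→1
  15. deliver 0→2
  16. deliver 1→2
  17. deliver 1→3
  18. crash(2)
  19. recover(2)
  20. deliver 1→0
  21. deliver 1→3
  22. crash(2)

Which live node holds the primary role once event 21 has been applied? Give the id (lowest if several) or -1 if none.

1

[1] propose(0,'y') → ∅
[2] deliver 0→1 → N1(back v0 [y])
[3] deliver 1→0 → ∅
[4] deliver 0→2 → N2(back v0 [y])
[5] deliver 2→0 → N0(prim v0 [y])
[6] deliver 0→3 → N3(back v0 [y])
[7] deliver 3→0 → ∅
[8] timeout(0) → N0(back v1 [y])
[9] deliver 0→2 → N2(back v1 [y])
[10] deliver 2→0 → ∅
[11] deliver 0→1 → N1(prim v1 [y])
[12] deliver 1→0 → ∅
[13] deliver 1→0 → ∅
[14] deliver 3→1 → ∅
[15] deliver 0→2 → ∅
[16] deliver 1→2 → ∅
[17] deliver 1→3 → ∅
[18] crash(2) → N2(✗back v1 [y])
[19] recover(2) → N2(back v1 [y])
[20] deliver 1→0 → ∅
[21] deliver 1→3 → ∅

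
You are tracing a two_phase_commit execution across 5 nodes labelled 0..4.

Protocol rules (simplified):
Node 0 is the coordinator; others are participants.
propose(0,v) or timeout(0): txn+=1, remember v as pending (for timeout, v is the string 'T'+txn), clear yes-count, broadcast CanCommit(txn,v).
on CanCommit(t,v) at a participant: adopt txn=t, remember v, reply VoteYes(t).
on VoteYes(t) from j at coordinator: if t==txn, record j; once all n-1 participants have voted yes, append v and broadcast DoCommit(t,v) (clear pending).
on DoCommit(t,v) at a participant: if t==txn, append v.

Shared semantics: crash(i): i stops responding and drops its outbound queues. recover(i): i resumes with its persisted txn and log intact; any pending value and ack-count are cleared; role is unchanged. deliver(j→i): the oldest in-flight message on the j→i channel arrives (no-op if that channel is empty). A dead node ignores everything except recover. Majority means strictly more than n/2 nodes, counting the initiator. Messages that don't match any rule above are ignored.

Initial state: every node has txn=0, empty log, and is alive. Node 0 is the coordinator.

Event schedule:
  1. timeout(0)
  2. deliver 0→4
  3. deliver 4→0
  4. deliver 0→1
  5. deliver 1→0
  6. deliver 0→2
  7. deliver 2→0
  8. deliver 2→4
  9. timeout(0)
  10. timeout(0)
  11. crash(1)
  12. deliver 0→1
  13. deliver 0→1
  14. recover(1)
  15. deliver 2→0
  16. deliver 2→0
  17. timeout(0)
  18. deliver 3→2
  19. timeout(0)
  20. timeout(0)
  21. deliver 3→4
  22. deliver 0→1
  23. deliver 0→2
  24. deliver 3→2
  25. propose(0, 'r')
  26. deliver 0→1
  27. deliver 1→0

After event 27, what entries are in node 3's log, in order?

empty

after 1 — timeout(0): n0:coor/t1/[-]
after 2 — deliver 0→4: n4:part/t1/[-]
after 3 — deliver 4→0: ·
after 4 — deliver 0→1: n1:part/t1/[-]
after 5 — deliver 1→0: ·
after 6 — deliver 0→2: n2:part/t1/[-]
after 7 — deliver 2→0: ·
after 8 — deliver 2→4: ·
after 9 — timeout(0): n0:coor/t2/[-]
after 10 — timeout(0): n0:coor/t3/[-]
after 11 — crash(1): n1:✗part/t1/[-]
after 12 — deliver 0→1: ·
after 13 — deliver 0→1: ·
after 14 — recover(1): n1:part/t1/[-]
after 15 — deliver 2→0: ·
after 16 — deliver 2→0: ·
after 17 — timeout(0): n0:coor/t4/[-]
after 18 — deliver 3→2: ·
after 19 — timeout(0): n0:coor/t5/[-]
after 20 — timeout(0): n0:coor/t6/[-]
after 21 — deliver 3→4: ·
after 22 — deliver 0→1: n1:part/t2/[-]
after 23 — deliver 0→2: n2:part/t2/[-]
after 24 — deliver 3→2: ·
after 25 — propose(0,'r'): n0:coor/t7/[-]
after 26 — deliver 0→1: n1:part/t3/[-]
after 27 — deliver 1→0: ·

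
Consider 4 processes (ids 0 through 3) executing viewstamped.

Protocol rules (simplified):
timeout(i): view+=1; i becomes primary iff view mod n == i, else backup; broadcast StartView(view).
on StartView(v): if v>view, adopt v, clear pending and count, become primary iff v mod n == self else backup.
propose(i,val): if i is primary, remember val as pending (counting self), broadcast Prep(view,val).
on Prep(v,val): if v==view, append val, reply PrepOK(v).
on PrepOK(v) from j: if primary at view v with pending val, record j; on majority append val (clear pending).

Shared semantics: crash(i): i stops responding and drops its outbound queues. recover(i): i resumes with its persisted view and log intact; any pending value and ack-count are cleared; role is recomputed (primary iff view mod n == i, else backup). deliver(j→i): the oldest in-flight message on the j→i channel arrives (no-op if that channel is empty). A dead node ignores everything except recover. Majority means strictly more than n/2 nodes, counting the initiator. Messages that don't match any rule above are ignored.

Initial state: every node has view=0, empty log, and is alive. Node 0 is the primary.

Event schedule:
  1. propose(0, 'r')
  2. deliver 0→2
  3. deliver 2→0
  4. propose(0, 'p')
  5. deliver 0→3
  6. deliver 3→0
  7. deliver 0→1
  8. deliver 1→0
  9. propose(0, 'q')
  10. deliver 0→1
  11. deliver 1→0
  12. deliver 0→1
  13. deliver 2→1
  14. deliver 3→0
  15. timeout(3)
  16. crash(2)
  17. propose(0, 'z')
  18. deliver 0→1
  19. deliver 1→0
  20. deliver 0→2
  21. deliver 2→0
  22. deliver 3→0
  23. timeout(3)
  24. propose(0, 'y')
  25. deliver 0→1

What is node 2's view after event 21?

1. propose(0,'r'):  nop
2. deliver 0→2:  <2:back v0 r>
3. deliver 2→0:  nop
4. propose(0,'p'):  nop
5. deliver 0→3:  <3:back v0 r>
6. deliver 3→0:  nop
7. deliver 0→1:  <1:back v0 r>
8. deliver 1→0:  <0:prim v0 p>
9. propose(0,'q'):  nop
10. deliver 0→1:  <1:back v0 r,p>
11. deliver 1→0:  nop
12. deliver 0→1:  <1:back v0 r,p,q>
13. deliver 2→1:  nop
14. deliver 3→0:  nop
15. timeout(3):  <3:back v1 r>
16. crash(2):  <2:✗back v0 r>
17. propose(0,'z'):  nop
18. deliver 0→1:  <1:back v0 r,p,q,z>
19. deliver 1→0:  nop
20. deliver 0→2:  nop
21. deliver 2→0:  nop

0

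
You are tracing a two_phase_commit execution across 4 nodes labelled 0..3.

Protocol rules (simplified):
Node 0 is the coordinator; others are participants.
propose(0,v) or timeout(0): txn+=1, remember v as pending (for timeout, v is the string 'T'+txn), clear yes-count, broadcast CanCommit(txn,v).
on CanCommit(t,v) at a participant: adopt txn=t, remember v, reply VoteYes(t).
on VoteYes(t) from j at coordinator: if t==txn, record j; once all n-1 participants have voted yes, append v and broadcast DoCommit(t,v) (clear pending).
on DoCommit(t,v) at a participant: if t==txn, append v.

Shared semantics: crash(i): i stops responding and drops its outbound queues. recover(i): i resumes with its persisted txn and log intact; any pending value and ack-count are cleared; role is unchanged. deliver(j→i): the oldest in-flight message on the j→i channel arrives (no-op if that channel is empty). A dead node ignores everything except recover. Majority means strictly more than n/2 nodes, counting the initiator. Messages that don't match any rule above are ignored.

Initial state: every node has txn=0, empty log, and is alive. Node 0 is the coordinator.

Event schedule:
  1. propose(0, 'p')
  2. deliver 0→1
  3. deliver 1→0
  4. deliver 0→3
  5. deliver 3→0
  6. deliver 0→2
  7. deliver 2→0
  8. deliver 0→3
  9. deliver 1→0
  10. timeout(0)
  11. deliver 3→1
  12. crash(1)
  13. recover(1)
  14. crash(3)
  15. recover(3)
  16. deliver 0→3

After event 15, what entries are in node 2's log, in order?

1. propose(0,'p'):  <0:coor t1 ->
2. deliver 0→1:  <1:part t1 ->
3. deliver 1→0:  nop
4. deliver 0→3:  <3:part t1 ->
5. deliver 3→0:  nop
6. deliver 0→2:  <2:part t1 ->
7. deliver 2→0:  <0:coor t1 p>
8. deliver 0→3:  <3:part t1 p>
9. deliver 1→0:  nop
10. timeout(0):  <0:coor t2 p>
11. deliver 3→1:  nop
12. crash(1):  <1:✗part t1 ->
13. recover(1):  <1:part t1 ->
14. crash(3):  <3:✗part t1 p>
15. recover(3):  <3:part t1 p>

empty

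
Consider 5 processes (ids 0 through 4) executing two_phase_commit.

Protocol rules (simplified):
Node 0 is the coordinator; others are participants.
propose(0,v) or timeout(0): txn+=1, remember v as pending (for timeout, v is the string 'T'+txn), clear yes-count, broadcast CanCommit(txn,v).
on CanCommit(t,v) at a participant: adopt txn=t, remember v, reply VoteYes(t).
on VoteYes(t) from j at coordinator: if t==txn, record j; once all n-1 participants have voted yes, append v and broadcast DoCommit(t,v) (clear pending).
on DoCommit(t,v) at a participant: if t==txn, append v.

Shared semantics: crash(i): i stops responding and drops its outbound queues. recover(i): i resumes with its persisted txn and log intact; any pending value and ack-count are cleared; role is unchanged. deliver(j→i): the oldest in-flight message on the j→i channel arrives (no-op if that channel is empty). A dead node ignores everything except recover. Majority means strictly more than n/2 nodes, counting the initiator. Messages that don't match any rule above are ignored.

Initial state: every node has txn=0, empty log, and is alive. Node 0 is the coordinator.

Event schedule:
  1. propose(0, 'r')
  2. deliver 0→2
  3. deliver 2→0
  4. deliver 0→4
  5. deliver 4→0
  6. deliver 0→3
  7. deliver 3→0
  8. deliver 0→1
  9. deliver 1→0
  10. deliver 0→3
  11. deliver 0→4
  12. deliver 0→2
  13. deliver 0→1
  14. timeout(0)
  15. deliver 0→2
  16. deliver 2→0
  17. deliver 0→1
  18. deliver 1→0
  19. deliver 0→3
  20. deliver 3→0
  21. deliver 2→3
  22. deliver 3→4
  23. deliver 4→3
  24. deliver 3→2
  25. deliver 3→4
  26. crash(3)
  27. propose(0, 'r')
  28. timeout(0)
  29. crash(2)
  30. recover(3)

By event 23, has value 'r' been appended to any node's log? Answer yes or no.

[1] propose(0,'r') → N0(coor t1 [-])
[2] deliver 0→2 → N2(part t1 [-])
[3] deliver 2→0 → ∅
[4] deliver 0→4 → N4(part t1 [-])
[5] deliver 4→0 → ∅
[6] deliver 0→3 → N3(part t1 [-])
[7] deliver 3→0 → ∅
[8] deliver 0→1 → N1(part t1 [-])
[9] deliver 1→0 → N0(coor t1 [r])
[10] deliver 0→3 → N3(part t1 [r])
[11] deliver 0→4 → N4(part t1 [r])
[12] deliver 0→2 → N2(part t1 [r])
[13] deliver 0→1 → N1(part t1 [r])
[14] timeout(0) → N0(coor t2 [r])
[15] deliver 0→2 → N2(part t2 [r])
[16] deliver 2→0 → ∅
[17] deliver 0→1 → N1(part t2 [r])
[18] deliver 1→0 → ∅
[19] deliver 0→3 → N3(part t2 [r])
[20] deliver 3→0 → ∅
[21] deliver 2→3 → ∅
[22] deliver 3→4 → ∅
[23] deliver 4→3 → ∅

yes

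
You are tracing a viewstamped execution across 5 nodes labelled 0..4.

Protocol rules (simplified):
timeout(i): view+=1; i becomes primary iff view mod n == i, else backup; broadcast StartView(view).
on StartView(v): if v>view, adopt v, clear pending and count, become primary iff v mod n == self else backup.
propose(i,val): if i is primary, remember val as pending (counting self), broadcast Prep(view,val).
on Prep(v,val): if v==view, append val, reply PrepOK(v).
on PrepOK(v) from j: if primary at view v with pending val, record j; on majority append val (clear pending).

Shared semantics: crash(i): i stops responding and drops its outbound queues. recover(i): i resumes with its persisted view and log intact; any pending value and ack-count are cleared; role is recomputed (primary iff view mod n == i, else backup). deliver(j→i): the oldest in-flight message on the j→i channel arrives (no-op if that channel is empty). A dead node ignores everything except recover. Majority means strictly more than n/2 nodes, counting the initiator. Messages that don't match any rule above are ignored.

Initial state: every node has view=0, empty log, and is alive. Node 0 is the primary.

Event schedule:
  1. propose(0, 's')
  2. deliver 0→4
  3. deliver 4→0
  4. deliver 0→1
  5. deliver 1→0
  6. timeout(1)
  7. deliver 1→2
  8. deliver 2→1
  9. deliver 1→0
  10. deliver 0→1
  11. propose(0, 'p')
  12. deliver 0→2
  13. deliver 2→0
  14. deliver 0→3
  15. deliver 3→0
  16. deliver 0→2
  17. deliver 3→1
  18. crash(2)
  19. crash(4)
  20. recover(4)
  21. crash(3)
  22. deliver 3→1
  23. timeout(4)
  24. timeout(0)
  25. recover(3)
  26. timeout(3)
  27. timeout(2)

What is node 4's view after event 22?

0

[1] propose(0,'s') → ∅
[2] deliver 0→4 → N4(back v0 [s])
[3] deliver 4→0 → ∅
[4] deliver 0→1 → N1(back v0 [s])
[5] deliver 1→0 → N0(prim v0 [s])
[6] timeout(1) → N1(prim v1 [s])
[7] deliver 1→2 → N2(back v1 [-])
[8] deliver 2→1 → ∅
[9] deliver 1→0 → N0(back v1 [s])
[10] deliver 0→1 → ∅
[11] propose(0,'p') → ∅
[12] deliver 0→2 → ∅
[13] deliver 2→0 → ∅
[14] deliver 0→3 → N3(back v0 [s])
[15] deliver 3→0 → ∅
[16] deliver 0→2 → ∅
[17] deliver 3→1 → ∅
[18] crash(2) → N2(✗back v1 [-])
[19] crash(4) → N4(✗back v0 [s])
[20] recover(4) → N4(back v0 [s])
[21] crash(3) → N3(✗back v0 [s])
[22] deliver 3→1 → ∅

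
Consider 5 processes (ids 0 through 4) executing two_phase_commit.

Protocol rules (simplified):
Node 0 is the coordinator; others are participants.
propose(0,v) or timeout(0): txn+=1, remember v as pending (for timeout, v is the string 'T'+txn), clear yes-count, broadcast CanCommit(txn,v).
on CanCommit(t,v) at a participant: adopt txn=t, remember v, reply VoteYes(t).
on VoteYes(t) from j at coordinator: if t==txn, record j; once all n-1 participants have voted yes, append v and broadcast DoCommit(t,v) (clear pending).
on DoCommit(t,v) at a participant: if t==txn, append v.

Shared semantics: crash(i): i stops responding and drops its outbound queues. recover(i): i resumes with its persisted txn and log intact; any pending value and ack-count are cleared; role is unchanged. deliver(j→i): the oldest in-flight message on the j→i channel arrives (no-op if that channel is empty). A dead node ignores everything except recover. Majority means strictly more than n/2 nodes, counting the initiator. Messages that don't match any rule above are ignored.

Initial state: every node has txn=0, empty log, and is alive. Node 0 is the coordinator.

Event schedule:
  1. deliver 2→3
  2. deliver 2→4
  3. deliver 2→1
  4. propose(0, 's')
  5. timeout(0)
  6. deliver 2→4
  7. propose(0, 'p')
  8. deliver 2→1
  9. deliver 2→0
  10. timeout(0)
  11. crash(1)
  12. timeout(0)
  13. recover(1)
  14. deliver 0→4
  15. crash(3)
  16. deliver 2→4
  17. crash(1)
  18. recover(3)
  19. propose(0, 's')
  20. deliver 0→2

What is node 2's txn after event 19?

e1 deliver 2→3: ·
e2 deliver 2→4: ·
e3 deliver 2→1: ·
e4 propose(0,'s'): 0[coor,t=1,-]
e5 timeout(0): 0[coor,t=2,-]
e6 deliver 2→4: ·
e7 propose(0,'p'): 0[coor,t=3,-]
e8 deliver 2→1: ·
e9 deliver 2→0: ·
e10 timeout(0): 0[coor,t=4,-]
e11 crash(1): 1[✗part,t=0,-]
e12 timeout(0): 0[coor,t=5,-]
e13 recover(1): 1[part,t=0,-]
e14 deliver 0→4: 4[part,t=1,-]
e15 crash(3): 3[✗part,t=0,-]
e16 deliver 2→4: ·
e17 crash(1): 1[✗part,t=0,-]
e18 recover(3): 3[part,t=0,-]
e19 propose(0,'s'): 0[coor,t=6,-]

0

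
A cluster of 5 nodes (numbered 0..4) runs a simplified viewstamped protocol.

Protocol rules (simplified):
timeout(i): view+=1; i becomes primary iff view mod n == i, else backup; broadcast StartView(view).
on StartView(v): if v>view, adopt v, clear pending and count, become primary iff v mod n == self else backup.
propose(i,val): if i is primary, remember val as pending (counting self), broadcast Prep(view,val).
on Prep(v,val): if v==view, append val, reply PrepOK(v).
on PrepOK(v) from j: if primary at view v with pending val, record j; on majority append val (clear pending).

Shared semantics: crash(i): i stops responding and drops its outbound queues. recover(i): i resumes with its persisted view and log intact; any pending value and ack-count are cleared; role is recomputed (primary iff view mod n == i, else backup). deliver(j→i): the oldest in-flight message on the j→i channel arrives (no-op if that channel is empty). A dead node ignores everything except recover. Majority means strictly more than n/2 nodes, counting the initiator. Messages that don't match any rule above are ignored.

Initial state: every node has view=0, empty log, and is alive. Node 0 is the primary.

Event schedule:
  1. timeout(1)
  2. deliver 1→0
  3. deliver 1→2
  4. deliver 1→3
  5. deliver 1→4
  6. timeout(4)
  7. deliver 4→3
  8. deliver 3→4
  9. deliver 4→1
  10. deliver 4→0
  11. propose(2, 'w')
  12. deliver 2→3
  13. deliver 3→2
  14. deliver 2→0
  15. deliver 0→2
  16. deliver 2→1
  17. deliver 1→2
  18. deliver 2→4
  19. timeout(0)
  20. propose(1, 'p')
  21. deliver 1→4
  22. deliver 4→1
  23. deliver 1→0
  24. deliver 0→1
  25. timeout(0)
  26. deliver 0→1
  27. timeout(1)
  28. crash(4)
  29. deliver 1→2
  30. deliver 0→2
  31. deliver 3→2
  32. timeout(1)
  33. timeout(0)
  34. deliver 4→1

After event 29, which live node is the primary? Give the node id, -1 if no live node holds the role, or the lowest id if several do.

step 1 timeout(1): 1={prim,v=1,log=-}
step 2 deliver 1→0: 0={back,v=1,log=-}
step 3 deliver 1→2: 2={back,v=1,log=-}
step 4 deliver 1→3: 3={back,v=1,log=-}
step 5 deliver 1→4: 4={back,v=1,log=-}
step 6 timeout(4): 4={back,v=2,log=-}
step 7 deliver 4→3: 3={back,v=2,log=-}
step 8 deliver 3→4: —
step 9 deliver 4→1: 1={back,v=2,log=-}
step 10 deliver 4→0: 0={back,v=2,log=-}
step 11 propose(2,'w'): —
step 12 deliver 2→3: —
step 13 deliver 3→2: —
step 14 deliver 2→0: —
step 15 deliver 0→2: —
step 16 deliver 2→1: —
step 17 deliver 1→2: —
step 18 deliver 2→4: —
step 19 timeout(0): 0={back,v=3,log=-}
step 20 propose(1,'p'): —
step 21 deliver 1→4: —
step 22 deliver 4→1: —
step 23 deliver 1→0: —
step 24 deliver 0→1: 1={back,v=3,log=-}
step 25 timeout(0): 0={back,v=4,log=-}
step 26 deliver 0→1: 1={back,v=4,log=-}
step 27 timeout(1): 1={back,v=5,log=-}
step 28 crash(4): 4={✗back,v=2,log=-}
step 29 deliver 1→2: 2={back,v=5,log=-}

-1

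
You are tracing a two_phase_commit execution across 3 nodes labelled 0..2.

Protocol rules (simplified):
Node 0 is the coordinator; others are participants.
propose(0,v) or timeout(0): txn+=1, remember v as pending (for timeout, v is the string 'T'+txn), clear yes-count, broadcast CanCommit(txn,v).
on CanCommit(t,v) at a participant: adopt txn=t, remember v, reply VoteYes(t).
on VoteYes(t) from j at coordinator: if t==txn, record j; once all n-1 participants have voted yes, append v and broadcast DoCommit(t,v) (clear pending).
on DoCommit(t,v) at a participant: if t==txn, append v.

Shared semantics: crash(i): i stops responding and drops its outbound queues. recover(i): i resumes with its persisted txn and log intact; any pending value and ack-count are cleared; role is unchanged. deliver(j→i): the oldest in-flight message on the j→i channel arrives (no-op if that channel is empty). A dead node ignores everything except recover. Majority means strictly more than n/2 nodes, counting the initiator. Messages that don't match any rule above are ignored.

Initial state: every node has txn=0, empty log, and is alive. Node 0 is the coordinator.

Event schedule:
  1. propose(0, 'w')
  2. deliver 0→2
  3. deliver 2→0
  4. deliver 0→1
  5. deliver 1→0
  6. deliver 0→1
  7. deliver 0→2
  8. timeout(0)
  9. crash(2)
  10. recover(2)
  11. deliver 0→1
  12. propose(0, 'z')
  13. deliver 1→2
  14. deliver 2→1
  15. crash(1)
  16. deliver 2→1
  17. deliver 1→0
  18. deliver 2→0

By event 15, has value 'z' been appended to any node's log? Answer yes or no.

[1] propose(0,'w') → N0(coor t1 [-])
[2] deliver 0→2 → N2(part t1 [-])
[3] deliver 2→0 → ∅
[4] deliver 0→1 → N1(part t1 [-])
[5] deliver 1→0 → N0(coor t1 [w])
[6] deliver 0→1 → N1(part t1 [w])
[7] deliver 0→2 → N2(part t1 [w])
[8] timeout(0) → N0(coor t2 [w])
[9] crash(2) → N2(✗part t1 [w])
[10] recover(2) → N2(part t1 [w])
[11] deliver 0→1 → N1(part t2 [w])
[12] propose(0,'z') → N0(coor t3 [w])
[13] deliver 1→2 → ∅
[14] deliver 2→1 → ∅
[15] crash(1) → N1(✗part t2 [w])

no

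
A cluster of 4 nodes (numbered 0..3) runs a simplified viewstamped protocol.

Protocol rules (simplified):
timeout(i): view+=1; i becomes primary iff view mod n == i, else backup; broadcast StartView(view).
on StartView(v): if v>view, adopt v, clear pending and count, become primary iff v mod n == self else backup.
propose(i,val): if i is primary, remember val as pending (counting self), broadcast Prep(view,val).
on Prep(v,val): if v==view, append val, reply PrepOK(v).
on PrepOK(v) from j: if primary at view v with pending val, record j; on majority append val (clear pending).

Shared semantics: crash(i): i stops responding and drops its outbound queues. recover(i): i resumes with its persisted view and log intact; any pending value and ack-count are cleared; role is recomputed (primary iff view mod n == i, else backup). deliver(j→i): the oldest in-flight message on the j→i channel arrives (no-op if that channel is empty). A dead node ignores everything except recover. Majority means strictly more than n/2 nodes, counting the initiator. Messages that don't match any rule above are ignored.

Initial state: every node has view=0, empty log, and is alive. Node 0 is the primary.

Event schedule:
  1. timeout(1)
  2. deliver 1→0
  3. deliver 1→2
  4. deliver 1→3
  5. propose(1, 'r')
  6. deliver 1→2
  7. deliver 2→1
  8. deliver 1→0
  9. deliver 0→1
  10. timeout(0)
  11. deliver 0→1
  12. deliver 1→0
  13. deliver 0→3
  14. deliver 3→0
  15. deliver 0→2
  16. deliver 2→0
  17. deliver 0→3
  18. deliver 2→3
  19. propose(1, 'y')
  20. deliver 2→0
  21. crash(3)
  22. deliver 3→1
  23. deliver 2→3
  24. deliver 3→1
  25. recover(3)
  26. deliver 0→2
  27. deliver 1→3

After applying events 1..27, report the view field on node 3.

2

1. timeout(1):  <1:prim v1 ->
2. deliver 1→0:  <0:back v1 ->
3. deliver 1→2:  <2:back v1 ->
4. deliver 1→3:  <3:back v1 ->
5. propose(1,'r'):  nop
6. deliver 1→2:  <2:back v1 r>
7. deliver 2→1:  nop
8. deliver 1→0:  <0:back v1 r>
9. deliver 0→1:  <1:prim v1 r>
10. timeout(0):  <0:back v2 r>
11. deliver 0→1:  <1:back v2 r>
12. deliver 1→0:  nop
13. deliver 0→3:  <3:back v2 ->
14. deliver 3→0:  nop
15. deliver 0→2:  <2:prim v2 r>
16. deliver 2→0:  nop
17. deliver 0→3:  nop
18. deliver 2→3:  nop
19. propose(1,'y'):  nop
20. deliver 2→0:  nop
21. crash(3):  <3:✗back v2 ->
22. deliver 3→1:  nop
23. deliver 2→3:  nop
24. deliver 3→1:  nop
25. recover(3):  <3:back v2 ->
26. deliver 0→2:  nop
27. deliver 1→3:  nop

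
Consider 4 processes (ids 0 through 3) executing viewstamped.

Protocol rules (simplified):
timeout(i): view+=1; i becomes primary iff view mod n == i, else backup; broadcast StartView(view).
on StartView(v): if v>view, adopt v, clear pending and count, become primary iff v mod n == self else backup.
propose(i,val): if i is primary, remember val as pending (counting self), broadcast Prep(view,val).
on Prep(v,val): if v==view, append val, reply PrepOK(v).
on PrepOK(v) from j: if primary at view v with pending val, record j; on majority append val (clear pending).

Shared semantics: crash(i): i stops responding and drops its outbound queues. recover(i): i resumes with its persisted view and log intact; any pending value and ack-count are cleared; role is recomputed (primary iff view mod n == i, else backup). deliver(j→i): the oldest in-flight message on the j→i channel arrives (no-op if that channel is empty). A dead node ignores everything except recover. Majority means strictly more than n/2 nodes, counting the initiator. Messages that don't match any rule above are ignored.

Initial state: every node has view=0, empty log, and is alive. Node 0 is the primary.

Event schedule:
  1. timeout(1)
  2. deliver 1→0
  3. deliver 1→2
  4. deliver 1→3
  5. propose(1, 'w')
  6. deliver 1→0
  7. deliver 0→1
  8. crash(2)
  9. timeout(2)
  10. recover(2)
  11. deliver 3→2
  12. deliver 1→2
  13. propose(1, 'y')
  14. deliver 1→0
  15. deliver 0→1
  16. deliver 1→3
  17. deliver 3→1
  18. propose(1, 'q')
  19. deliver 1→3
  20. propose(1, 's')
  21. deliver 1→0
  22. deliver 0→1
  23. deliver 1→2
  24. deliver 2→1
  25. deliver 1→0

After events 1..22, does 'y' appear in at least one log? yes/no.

e1 timeout(1): 1[prim,v=1,-]
e2 deliver 1→0: 0[back,v=1,-]
e3 deliver 1→2: 2[back,v=1,-]
e4 deliver 1→3: 3[back,v=1,-]
e5 propose(1,'w'): ·
e6 deliver 1→0: 0[back,v=1,w]
e7 deliver 0→1: ·
e8 crash(2): 2[✗back,v=1,-]
e9 timeout(2): ·
e10 recover(2): 2[back,v=1,-]
e11 deliver 3→2: ·
e12 deliver 1→2: 2[back,v=1,w]
e13 propose(1,'y'): ·
e14 deliver 1→0: 0[back,v=1,w,y]
e15 deliver 0→1: ·
e16 deliver 1→3: 3[back,v=1,w]
e17 deliver 3→1: 1[prim,v=1,y]
e18 propose(1,'q'): ·
e19 deliver 1→3: 3[back,v=1,w,y]
e20 propose(1,'s'): ·
e21 deliver 1→0: 0[back,v=1,w,y,q]
e22 deliver 0→1: ·

yes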